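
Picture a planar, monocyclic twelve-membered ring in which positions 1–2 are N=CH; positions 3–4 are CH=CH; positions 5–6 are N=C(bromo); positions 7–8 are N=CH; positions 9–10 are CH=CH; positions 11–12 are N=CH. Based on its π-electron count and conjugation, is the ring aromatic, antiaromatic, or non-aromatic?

Antiaromatic

The p orbitals form a continuous loop: every atom in a ring double bond is sp² and brings one electron to the p orbital; each sp² =N– keeps its lone pair in-plane and puts one electron into the π system. The ring is fully conjugated.
Adding the contributions, 6 × 2 = 12 from the 6 double-bond units.
12 is a 4n count (n = 3), so the planar conjugated ring is antiaromatic.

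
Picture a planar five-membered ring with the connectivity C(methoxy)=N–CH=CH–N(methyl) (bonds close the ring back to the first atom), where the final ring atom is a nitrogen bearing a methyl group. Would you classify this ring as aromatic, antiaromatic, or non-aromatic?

Aromatic

The p orbitals form a continuous loop: each doubly-bonded ring atom is sp² with one p-orbital electron; the doubly-bonded nitrogens are pyridine-type — their lone pairs lie in the ring plane, leaving one electron in the p orbital; the pyrrole-type nitrogen donates its lone pair from the p orbital. The ring is fully conjugated.
Counting π electrons: 2 × 2 = 4 from the double-bond units + 2 from the N(methyl) atom = 6.
With 6 π electrons (n = 1), the Hückel 4n+2 condition holds.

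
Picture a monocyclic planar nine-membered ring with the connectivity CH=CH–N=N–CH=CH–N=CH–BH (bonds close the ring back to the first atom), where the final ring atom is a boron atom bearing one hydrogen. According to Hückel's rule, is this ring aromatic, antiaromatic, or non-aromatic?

Antiaromatic

The p orbitals form a continuous loop: every atom in a ring double bond is sp² and brings one electron to the p orbital; the doubly-bonded nitrogens are pyridine-type — their lone pairs lie in the ring plane, leaving one electron in the p orbital; the boron has an empty p orbital. The ring is fully conjugated.
π-electron count: 4 × 2 = 8 from the double-bond units + 0 from the BH atom = 8.
A 4n π count (8, n = 2) in a planar conjugated ring means antiaromatic.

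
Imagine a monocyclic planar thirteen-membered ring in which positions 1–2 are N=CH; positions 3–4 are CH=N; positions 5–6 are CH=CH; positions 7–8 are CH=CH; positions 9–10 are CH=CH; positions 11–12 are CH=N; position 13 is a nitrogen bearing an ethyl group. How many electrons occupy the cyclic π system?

All ring atoms are sp² and supply a p orbital to the ring (each doubly-bonded ring atom is sp² with one p-orbital electron; the doubly-bonded nitrogens are pyridine-type — their lone pairs lie in the ring plane, leaving one electron in the p orbital; the pyrrole-type nitrogen donates its lone pair from the p orbital); the conjugation is uninterrupted.
Tallying contributions gives 6 × 2 = 12 from the double-bond units + 2 from the N(ethyl) atom = 14.

14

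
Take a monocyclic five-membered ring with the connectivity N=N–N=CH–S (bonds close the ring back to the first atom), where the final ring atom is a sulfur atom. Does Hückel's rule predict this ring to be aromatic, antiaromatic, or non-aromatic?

Aromatic

Check conjugation: the double-bond atoms are sp², each contributing one p electron; each sp² =N– keeps its lone pair in-plane and puts one electron into the π system; the sulfur donates one lone pair from its p orbital — every position has a p orbital, so the cyclic π system is continuous.
Tallying contributions gives 2 × 2 = 4 from the double-bond units + 2 from the S atom = 6.
That gives a 4n+2 count (6, n = 1).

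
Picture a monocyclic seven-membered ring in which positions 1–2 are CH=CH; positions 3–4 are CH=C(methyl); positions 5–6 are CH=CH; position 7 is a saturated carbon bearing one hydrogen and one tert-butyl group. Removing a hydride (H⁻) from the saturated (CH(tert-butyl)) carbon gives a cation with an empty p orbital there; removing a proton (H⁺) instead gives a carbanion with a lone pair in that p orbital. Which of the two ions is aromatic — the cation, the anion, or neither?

In either ion the ring is fully conjugated: every atom, including the new sp² carbon, supplies a p orbital.
Cation: 3 × 2 + 0 = 6 π electrons → 4(1)+2, aromatic.
Anion: 3 × 2 + 2 = 8 π electrons → 4(2), antiaromatic.

The cation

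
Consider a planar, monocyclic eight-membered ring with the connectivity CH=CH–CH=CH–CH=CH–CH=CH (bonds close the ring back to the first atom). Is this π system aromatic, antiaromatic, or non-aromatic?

Antiaromatic

All ring atoms are sp² and supply a p orbital to the ring (every atom in a ring double bond is sp² and brings one electron to the p orbital); the conjugation is uninterrupted.
π-electron count: 4 × 2 = 8 from the 4 double-bond units.
8 is a 4n count (n = 2), so the planar conjugated ring is antiaromatic.
(The species described is cyclooctatetraene.)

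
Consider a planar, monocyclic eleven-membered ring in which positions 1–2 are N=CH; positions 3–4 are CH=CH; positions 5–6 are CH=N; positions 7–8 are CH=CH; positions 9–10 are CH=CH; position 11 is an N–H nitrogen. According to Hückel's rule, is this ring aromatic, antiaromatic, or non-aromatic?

Every ring atom contributes a p orbital perpendicular to the ring (each doubly-bonded ring atom is sp² with one p-orbital electron; each =N– nitrogen is pyridine-type (lone pair in the sp² plane, one electron in the p orbital); the pyrrole-type nitrogen donates its lone pair from the p orbital), so the π system is cyclic and fully conjugated.
Adding the contributions, 5 × 2 = 10 from the double-bond units + 2 from the NH atom = 12.
A 4n π count (12, n = 3) in a planar conjugated ring means antiaromatic.

Antiaromatic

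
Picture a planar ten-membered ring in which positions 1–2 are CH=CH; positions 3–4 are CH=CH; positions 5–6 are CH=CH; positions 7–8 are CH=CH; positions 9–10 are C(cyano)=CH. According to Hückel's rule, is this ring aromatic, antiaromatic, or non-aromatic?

Aromatic

Check conjugation: the double-bond atoms are sp², each contributing one p electron — every position has a p orbital, so the cyclic π system is continuous.
Adding the contributions, 5 × 2 = 10 from the 5 double-bond units.
10 = 4(2) + 2, which satisfies Hückel's 4n+2 rule.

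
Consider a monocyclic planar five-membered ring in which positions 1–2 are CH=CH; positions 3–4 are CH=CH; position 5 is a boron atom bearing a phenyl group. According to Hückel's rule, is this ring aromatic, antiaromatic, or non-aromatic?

Check conjugation: each doubly-bonded ring atom is sp² with one p-orbital electron; the boron has an empty p orbital — every position has a p orbital, so the cyclic π system is continuous.
π-electron count: 2 × 2 = 4 from the double-bond units + 0 from the B(phenyl) atom = 4.
4 is a 4n count (n = 1), so the planar conjugated ring is antiaromatic.

Antiaromatic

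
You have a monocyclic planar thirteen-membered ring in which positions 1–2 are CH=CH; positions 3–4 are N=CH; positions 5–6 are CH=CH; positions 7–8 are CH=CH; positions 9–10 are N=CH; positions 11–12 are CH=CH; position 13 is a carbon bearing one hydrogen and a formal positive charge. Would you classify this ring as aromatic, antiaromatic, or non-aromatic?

The p orbitals form a continuous loop: each doubly-bonded ring atom is sp² with one p-orbital electron; the doubly-bonded nitrogens are pyridine-type — their lone pairs lie in the ring plane, leaving one electron in the p orbital; the carbocation has an empty p orbital. The ring is fully conjugated.
Tallying contributions gives 6 × 2 = 12 from the double-bond units + 0 from the CH(+) atom = 12.
12 = 4(3); a planar, fully conjugated 4n system is antiaromatic.

Antiaromatic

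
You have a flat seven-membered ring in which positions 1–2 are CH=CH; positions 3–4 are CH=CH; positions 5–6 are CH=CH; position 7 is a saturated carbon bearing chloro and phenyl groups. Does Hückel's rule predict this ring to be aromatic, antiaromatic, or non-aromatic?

Non-aromatic

The C(chloro)(phenyl) carbon is saturated: that saturated carbon is sp³ and has no p orbital in the ring π system. Conjugation is not continuous around the ring.
Broken conjugation rules out both aromaticity and antiaromaticity.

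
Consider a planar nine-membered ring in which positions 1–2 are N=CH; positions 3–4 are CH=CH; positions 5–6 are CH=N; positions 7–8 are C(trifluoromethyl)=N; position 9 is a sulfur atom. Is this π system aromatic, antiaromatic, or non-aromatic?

Aromatic

Every ring atom contributes a p orbital perpendicular to the ring (every atom in a ring double bond is sp² and brings one electron to the p orbital; the doubly-bonded nitrogens are pyridine-type — their lone pairs lie in the ring plane, leaving one electron in the p orbital; the sulfur donates one lone pair from its p orbital), so the π system is cyclic and fully conjugated.
Adding the contributions, 4 × 2 = 8 from the double-bond units + 2 from the S atom = 10.
Since 10 = 4·2 + 2, the ring meets the 4n+2 criterion.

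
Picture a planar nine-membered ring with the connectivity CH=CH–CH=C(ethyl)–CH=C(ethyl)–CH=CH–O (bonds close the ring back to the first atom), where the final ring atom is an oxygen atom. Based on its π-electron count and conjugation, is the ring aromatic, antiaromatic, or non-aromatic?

Check conjugation: each doubly-bonded ring atom is sp² with one p-orbital electron; the oxygen donates one lone pair from its p orbital — every position has a p orbital, so the cyclic π system is continuous.
Tallying contributions gives 4 × 2 = 8 from the double-bond units + 2 from the O atom = 10.
Since 10 = 4·2 + 2, the ring meets the 4n+2 criterion.

Aromatic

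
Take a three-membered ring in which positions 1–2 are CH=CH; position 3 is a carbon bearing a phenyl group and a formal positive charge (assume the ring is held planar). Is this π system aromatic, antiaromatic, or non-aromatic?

Aromatic

Check conjugation: the double-bond atoms are sp², each contributing one p electron; the carbocation has an empty p orbital — every position has a p orbital, so the cyclic π system is continuous.
Counting π electrons: 1 × 2 = 2 from the double-bond unit + 0 from the C(phenyl)(+) atom = 2.
That gives a 4n+2 count (2, n = 0).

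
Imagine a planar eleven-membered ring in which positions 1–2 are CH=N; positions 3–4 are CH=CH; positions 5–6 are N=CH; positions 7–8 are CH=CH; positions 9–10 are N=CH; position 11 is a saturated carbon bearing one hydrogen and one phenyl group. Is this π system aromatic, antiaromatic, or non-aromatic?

At the CH(phenyl) position, that saturated carbon is sp³ and has no p orbital in the ring π system; the ring's p-orbital overlap is broken there.
Hückel's rule only applies to fully conjugated rings, so this one is simply non-aromatic.

Non-aromatic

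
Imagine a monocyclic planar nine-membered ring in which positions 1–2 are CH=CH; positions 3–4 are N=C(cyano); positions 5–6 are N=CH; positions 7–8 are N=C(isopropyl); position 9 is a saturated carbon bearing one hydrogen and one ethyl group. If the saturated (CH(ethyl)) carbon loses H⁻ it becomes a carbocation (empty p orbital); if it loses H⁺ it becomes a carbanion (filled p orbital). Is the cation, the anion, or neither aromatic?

Both ions have a continuous loop of p orbitals — each ring atom is sp².
Cation: 4 × 2 + 0 = 8 π electrons → 4(2), antiaromatic.
Anion: 4 × 2 + 2 = 10 π electrons → 4(2)+2, aromatic.

The anion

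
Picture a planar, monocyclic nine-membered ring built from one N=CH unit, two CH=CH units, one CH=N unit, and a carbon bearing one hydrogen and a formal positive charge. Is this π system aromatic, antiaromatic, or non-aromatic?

Antiaromatic

The p orbitals form a continuous loop: the double-bond atoms are sp², each contributing one p electron; each sp² =N– keeps its lone pair in-plane and puts one electron into the π system; the carbocation has an empty p orbital. The ring is fully conjugated.
Tallying contributions gives 4 × 2 = 8 from the double-bond units + 0 from the CH(+) atom = 8.
8 = 4(2); a planar, fully conjugated 4n system is antiaromatic.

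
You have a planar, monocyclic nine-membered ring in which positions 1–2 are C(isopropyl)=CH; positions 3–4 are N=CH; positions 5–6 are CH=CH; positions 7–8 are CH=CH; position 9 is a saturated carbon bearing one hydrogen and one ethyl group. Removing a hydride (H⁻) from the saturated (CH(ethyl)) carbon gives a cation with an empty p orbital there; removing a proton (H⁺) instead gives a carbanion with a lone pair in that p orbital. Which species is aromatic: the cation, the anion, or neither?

The anion

Once that carbon is sp², every ring atom has a p orbital and both ions are fully conjugated.
Cation: 4 × 2 + 0 = 8 π electrons → 4(2), antiaromatic.
Anion: 4 × 2 + 2 = 10 π electrons → 4(2)+2, aromatic.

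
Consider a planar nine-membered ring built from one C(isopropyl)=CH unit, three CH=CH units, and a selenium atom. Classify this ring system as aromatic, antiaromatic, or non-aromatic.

The p orbitals form a continuous loop: every atom in a ring double bond is sp² and brings one electron to the p orbital; the selenium donates one lone pair from its p orbital. The ring is fully conjugated.
Tallying contributions gives 4 × 2 = 8 from the double-bond units + 2 from the Se atom = 10.
That gives a 4n+2 count (10, n = 2).

Aromatic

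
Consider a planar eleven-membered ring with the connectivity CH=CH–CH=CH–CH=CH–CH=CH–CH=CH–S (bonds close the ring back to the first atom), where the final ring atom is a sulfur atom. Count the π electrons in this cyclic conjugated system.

12

The p orbitals form a continuous loop: the double-bond atoms are sp², each contributing one p electron; the sulfur donates one lone pair from its p orbital. The ring is fully conjugated.
π-electron count: 5 × 2 = 10 from the double-bond units + 2 from the S atom = 12.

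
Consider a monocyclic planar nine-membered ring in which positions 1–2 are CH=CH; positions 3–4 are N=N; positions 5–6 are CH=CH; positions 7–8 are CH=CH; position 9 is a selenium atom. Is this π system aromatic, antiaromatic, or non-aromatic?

Check conjugation: the double-bond atoms are sp², each contributing one p electron; the doubly-bonded nitrogens are pyridine-type — their lone pairs lie in the ring plane, leaving one electron in the p orbital; the selenium donates one lone pair from its p orbital — every position has a p orbital, so the cyclic π system is continuous.
Counting π electrons: 4 × 2 = 8 from the double-bond units + 2 from the Se atom = 10.
That gives a 4n+2 count (10, n = 2).

Aromatic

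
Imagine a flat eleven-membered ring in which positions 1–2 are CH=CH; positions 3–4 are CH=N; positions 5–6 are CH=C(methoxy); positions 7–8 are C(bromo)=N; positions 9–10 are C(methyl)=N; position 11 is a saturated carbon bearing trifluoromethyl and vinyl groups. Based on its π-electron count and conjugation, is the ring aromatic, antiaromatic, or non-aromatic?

Non-aromatic

The C(trifluoromethyl)(vinyl) position has four σ bonds — that saturated carbon is sp³ and has no p orbital in the ring π system — so the cyclic conjugation is interrupted.
A ring that is not fully conjugated cannot be aromatic or antiaromatic regardless of its π-electron count.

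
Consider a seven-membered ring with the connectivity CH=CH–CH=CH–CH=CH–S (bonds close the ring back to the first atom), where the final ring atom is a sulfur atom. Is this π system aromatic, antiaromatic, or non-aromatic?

Antiaromatic

All ring atoms are sp² and supply a p orbital to the ring (the double-bond atoms are sp², each contributing one p electron; the sulfur donates one lone pair from its p orbital); the conjugation is uninterrupted.
Adding the contributions, 3 × 2 = 6 from the double-bond units + 2 from the S atom = 8.
8 is a 4n count (n = 2), so the planar conjugated ring is antiaromatic.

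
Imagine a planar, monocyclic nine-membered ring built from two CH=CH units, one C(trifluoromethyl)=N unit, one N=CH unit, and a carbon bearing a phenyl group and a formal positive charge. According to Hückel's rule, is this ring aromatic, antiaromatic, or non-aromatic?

Every ring atom contributes a p orbital perpendicular to the ring (the double-bond atoms are sp², each contributing one p electron; each =N– nitrogen is pyridine-type (lone pair in the sp² plane, one electron in the p orbital); the carbocation has an empty p orbital), so the π system is cyclic and fully conjugated.
Counting π electrons: 4 × 2 = 8 from the double-bond units + 0 from the C(phenyl)(+) atom = 8.
8 is a 4n count (n = 2), so the planar conjugated ring is antiaromatic.

Antiaromatic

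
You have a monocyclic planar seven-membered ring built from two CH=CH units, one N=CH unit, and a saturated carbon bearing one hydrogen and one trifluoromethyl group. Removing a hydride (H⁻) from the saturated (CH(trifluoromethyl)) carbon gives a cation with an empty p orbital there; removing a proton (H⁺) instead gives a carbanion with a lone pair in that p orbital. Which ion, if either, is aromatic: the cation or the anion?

In both ions every ring atom is sp² and contributes a p orbital, so both rings are fully conjugated.
Cation: 3 × 2 + 0 = 6 π electrons → 4(1)+2, aromatic.
Anion: 3 × 2 + 2 = 8 π electrons → 4(2), antiaromatic.

The cation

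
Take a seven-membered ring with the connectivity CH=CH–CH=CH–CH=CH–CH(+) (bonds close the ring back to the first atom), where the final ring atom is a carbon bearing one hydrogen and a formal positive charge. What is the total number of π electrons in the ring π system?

6

The p orbitals form a continuous loop: each doubly-bonded ring atom is sp² with one p-orbital electron; the carbocation has an empty p orbital. The ring is fully conjugated.
Tallying contributions gives 3 × 2 = 6 from the double-bond units + 0 from the CH(+) atom = 6.
(The species described is the tropylium cation.)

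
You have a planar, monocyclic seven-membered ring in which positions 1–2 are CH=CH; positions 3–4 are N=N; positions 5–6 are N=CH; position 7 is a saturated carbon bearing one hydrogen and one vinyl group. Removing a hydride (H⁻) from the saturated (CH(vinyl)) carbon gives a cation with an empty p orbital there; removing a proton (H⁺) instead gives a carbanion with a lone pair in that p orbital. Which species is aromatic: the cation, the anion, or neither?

The cation

Both ions have a continuous loop of p orbitals — each ring atom is sp².
Cation: 3 × 2 + 0 = 6 π electrons → 4(1)+2, aromatic.
Anion: 3 × 2 + 2 = 8 π electrons → 4(2), antiaromatic.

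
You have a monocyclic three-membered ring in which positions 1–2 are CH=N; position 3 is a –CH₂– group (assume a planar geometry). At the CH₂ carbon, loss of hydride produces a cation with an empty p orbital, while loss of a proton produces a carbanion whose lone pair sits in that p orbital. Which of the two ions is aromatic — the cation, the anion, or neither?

The cation

In both ions every ring atom is sp² and contributes a p orbital, so both rings are fully conjugated.
Cation: 1 × 2 + 0 = 2 π electrons → 4(0)+2, aromatic.
Anion: 1 × 2 + 2 = 4 π electrons → 4(1), antiaromatic.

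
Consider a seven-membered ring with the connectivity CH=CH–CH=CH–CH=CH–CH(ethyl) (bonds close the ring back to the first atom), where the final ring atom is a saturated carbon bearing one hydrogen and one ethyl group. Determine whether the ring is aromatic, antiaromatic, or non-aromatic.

Because that saturated carbon is sp³ and has no p orbital in the ring π system at the CH(ethyl) position, the π system cannot extend all the way around the ring.
Without a continuous loop of overlapping p orbitals the Hückel electron count never comes into play.

Non-aromatic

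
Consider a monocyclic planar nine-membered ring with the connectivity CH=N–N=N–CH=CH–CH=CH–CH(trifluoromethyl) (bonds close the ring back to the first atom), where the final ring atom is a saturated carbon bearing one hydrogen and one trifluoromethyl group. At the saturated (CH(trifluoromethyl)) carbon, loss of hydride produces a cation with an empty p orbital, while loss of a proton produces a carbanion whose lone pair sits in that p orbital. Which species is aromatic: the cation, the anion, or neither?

The anion

In either ion the ring is fully conjugated: every atom, including the new sp² carbon, supplies a p orbital.
Cation: 4 × 2 + 0 = 8 π electrons → 4(2), antiaromatic.
Anion: 4 × 2 + 2 = 10 π electrons → 4(2)+2, aromatic.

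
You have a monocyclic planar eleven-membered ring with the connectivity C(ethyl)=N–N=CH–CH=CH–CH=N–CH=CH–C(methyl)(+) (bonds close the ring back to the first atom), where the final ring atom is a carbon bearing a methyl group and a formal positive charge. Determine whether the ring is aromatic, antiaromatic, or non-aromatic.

Aromatic

All ring atoms are sp² and supply a p orbital to the ring (the double-bond atoms are sp², each contributing one p electron; each sp² =N– keeps its lone pair in-plane and puts one electron into the π system; the carbocation has an empty p orbital); the conjugation is uninterrupted.
Adding the contributions, 5 × 2 = 10 from the double-bond units + 0 from the C(methyl)(+) atom = 10.
10 = 4(2) + 2, which satisfies Hückel's 4n+2 rule.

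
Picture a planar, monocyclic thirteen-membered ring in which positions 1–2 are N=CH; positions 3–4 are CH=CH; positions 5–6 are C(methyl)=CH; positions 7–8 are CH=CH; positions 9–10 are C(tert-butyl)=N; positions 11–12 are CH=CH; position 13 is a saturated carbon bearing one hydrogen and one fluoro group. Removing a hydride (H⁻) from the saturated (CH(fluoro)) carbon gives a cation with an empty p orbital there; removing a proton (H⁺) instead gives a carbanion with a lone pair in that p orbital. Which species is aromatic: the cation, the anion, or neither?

Both ions have a continuous loop of p orbitals — each ring atom is sp².
Cation: 6 × 2 + 0 = 12 π electrons → 4(3), antiaromatic.
Anion: 6 × 2 + 2 = 14 π electrons → 4(3)+2, aromatic.

The anion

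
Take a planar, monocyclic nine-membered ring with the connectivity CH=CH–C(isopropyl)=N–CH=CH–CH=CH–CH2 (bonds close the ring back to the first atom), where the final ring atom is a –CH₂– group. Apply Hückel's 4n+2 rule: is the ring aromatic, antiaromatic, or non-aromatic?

Because the tetrahedral CH₂ carbon is sp³ and has no p orbital in the ring π system at the CH2 position, the π system cannot extend all the way around the ring.
Without a continuous loop of overlapping p orbitals the Hückel electron count never comes into play.

Non-aromatic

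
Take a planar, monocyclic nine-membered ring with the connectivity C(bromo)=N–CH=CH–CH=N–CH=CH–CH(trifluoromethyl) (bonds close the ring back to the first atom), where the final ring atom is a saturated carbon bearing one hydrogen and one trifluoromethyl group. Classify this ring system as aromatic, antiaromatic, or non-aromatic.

The CH(trifluoromethyl) carbon is saturated: that saturated carbon is sp³ and has no p orbital in the ring π system. Conjugation is not continuous around the ring.
Hückel's rule only applies to fully conjugated rings, so this one is simply non-aromatic.

Non-aromatic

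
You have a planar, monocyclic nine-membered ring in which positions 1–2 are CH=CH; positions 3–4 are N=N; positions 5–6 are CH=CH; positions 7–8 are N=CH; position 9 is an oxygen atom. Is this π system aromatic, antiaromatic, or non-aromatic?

The p orbitals form a continuous loop: the double-bond atoms are sp², each contributing one p electron; each sp² =N– keeps its lone pair in-plane and puts one electron into the π system; the oxygen donates one lone pair from its p orbital. The ring is fully conjugated.
π-electron count: 4 × 2 = 8 from the double-bond units + 2 from the O atom = 10.
With 10 π electrons (n = 2), the Hückel 4n+2 condition holds.

Aromatic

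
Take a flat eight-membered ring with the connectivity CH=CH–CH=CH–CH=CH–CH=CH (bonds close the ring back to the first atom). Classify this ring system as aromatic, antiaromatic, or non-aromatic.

Antiaromatic

Check conjugation: the double-bond atoms are sp², each contributing one p electron — every position has a p orbital, so the cyclic π system is continuous.
Adding the contributions, 4 × 2 = 8 from the 4 double-bond units.
With 8 = 4·2 π electrons, Hückel's rule classifies the planar ring as antiaromatic.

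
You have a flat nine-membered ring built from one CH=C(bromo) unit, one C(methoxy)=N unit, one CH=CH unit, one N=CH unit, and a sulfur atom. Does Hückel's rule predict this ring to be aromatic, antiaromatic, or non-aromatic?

Aromatic

Check conjugation: the double-bond atoms are sp², each contributing one p electron; each =N– nitrogen is pyridine-type (lone pair in the sp² plane, one electron in the p orbital); the sulfur donates one lone pair from its p orbital — every position has a p orbital, so the cyclic π system is continuous.
Counting π electrons: 4 × 2 = 8 from the double-bond units + 2 from the S atom = 10.
With 10 π electrons (n = 2), the Hückel 4n+2 condition holds.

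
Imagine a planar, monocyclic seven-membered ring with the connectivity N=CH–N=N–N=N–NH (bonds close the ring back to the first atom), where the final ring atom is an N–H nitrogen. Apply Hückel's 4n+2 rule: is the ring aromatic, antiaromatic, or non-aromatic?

Antiaromatic

All ring atoms are sp² and supply a p orbital to the ring (every atom in a ring double bond is sp² and brings one electron to the p orbital; each sp² =N– keeps its lone pair in-plane and puts one electron into the π system; the pyrrole-type nitrogen donates its lone pair from the p orbital); the conjugation is uninterrupted.
Adding the contributions, 3 × 2 = 6 from the double-bond units + 2 from the NH atom = 8.
A 4n π count (8, n = 2) in a planar conjugated ring means antiaromatic.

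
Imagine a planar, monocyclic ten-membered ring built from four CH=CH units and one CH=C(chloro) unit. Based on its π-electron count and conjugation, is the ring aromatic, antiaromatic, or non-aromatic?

Aromatic

Every ring atom contributes a p orbital perpendicular to the ring (the double-bond atoms are sp², each contributing one p electron), so the π system is cyclic and fully conjugated.
Tallying contributions gives 5 × 2 = 10 from the 5 double-bond units.
Since 10 = 4·2 + 2, the ring meets the 4n+2 criterion.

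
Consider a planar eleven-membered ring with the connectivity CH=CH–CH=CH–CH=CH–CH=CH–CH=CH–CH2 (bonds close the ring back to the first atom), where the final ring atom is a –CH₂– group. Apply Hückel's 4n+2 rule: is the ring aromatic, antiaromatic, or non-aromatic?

Non-aromatic

At the CH2 position, the tetrahedral CH₂ carbon is sp³ and has no p orbital in the ring π system; the ring's p-orbital overlap is broken there.
A ring that is not fully conjugated cannot be aromatic or antiaromatic regardless of its π-electron count.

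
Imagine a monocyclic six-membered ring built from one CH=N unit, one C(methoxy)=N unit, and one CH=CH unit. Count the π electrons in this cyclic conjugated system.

Check conjugation: each doubly-bonded ring atom is sp² with one p-orbital electron; the doubly-bonded nitrogens are pyridine-type — their lone pairs lie in the ring plane, leaving one electron in the p orbital — every position has a p orbital, so the cyclic π system is continuous.
π-electron count: 3 × 2 = 6 from the 3 double-bond units.

6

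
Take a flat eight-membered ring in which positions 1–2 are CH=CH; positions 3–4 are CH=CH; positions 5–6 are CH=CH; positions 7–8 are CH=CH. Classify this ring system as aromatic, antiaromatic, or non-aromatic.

Every ring atom contributes a p orbital perpendicular to the ring (each doubly-bonded ring atom is sp² with one p-orbital electron), so the π system is cyclic and fully conjugated.
π-electron count: 4 × 2 = 8 from the 4 double-bond units.
With 8 = 4·2 π electrons, Hückel's rule classifies the planar ring as antiaromatic.

Antiaromatic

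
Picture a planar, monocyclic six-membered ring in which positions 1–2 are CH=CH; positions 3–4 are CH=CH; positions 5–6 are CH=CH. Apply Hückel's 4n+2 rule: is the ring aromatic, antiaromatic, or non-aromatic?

Aromatic

The p orbitals form a continuous loop: the double-bond atoms are sp², each contributing one p electron. The ring is fully conjugated.
Counting π electrons: 3 × 2 = 6 from the 3 double-bond units.
That gives a 4n+2 count (6, n = 1).
(The species described is benzene.)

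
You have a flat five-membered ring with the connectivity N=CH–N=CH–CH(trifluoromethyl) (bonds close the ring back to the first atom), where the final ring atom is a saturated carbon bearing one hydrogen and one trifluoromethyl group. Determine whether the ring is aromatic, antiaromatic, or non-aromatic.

At the CH(trifluoromethyl) position, that saturated carbon is sp³ and has no p orbital in the ring π system; the ring's p-orbital overlap is broken there.
Hückel's rule only applies to fully conjugated rings, so this one is simply non-aromatic.

Non-aromatic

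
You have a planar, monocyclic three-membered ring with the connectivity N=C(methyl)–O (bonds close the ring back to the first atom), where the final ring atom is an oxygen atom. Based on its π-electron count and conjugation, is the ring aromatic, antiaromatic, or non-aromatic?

The p orbitals form a continuous loop: the double-bond atoms are sp², each contributing one p electron; each sp² =N– keeps its lone pair in-plane and puts one electron into the π system; the oxygen donates one lone pair from its p orbital. The ring is fully conjugated.
Tallying contributions gives 1 × 2 = 2 from the double-bond unit + 2 from the O atom = 4.
With 4 = 4·1 π electrons, Hückel's rule classifies the planar ring as antiaromatic.

Antiaromatic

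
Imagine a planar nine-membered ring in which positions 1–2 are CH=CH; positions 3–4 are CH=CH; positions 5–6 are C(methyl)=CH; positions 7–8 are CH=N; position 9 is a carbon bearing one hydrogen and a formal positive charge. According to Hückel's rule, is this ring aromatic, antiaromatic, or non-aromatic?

The p orbitals form a continuous loop: every atom in a ring double bond is sp² and brings one electron to the p orbital; each sp² =N– keeps its lone pair in-plane and puts one electron into the π system; the carbocation has an empty p orbital. The ring is fully conjugated.
Tallying contributions gives 4 × 2 = 8 from the double-bond units + 0 from the CH(+) atom = 8.
8 = 4(2); a planar, fully conjugated 4n system is antiaromatic.

Antiaromatic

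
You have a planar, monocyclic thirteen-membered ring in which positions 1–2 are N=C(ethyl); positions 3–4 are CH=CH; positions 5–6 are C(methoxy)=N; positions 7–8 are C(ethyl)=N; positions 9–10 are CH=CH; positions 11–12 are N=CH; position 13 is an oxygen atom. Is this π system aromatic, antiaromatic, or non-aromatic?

Check conjugation: the double-bond atoms are sp², each contributing one p electron; each sp² =N– keeps its lone pair in-plane and puts one electron into the π system; the oxygen donates one lone pair from its p orbital — every position has a p orbital, so the cyclic π system is continuous.
Adding the contributions, 6 × 2 = 12 from the double-bond units + 2 from the O atom = 14.
That gives a 4n+2 count (14, n = 3).

Aromatic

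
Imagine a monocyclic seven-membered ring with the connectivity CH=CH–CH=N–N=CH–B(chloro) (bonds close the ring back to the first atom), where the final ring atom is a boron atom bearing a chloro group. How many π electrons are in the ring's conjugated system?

6

The p orbitals form a continuous loop: the double-bond atoms are sp², each contributing one p electron; each sp² =N– keeps its lone pair in-plane and puts one electron into the π system; the boron has an empty p orbital. The ring is fully conjugated.
Counting π electrons: 3 × 2 = 6 from the double-bond units + 0 from the B(chloro) atom = 6.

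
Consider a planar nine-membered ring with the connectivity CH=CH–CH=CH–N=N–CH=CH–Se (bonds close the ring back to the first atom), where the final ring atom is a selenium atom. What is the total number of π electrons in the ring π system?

10

All ring atoms are sp² and supply a p orbital to the ring (the double-bond atoms are sp², each contributing one p electron; each =N– nitrogen is pyridine-type (lone pair in the sp² plane, one electron in the p orbital); the selenium donates one lone pair from its p orbital); the conjugation is uninterrupted.
Tallying contributions gives 4 × 2 = 8 from the double-bond units + 2 from the Se atom = 10.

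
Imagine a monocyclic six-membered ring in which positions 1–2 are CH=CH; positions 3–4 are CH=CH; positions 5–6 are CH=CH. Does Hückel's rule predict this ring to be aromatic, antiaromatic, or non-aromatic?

Check conjugation: every atom in a ring double bond is sp² and brings one electron to the p orbital — every position has a p orbital, so the cyclic π system is continuous.
Counting π electrons: 3 × 2 = 6 from the 3 double-bond units.
6 = 4(1) + 2, which satisfies Hückel's 4n+2 rule.

Aromatic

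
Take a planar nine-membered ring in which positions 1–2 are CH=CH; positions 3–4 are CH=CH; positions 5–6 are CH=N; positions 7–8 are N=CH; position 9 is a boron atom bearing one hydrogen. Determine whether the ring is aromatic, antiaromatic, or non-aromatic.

All ring atoms are sp² and supply a p orbital to the ring (each doubly-bonded ring atom is sp² with one p-orbital electron; the doubly-bonded nitrogens are pyridine-type — their lone pairs lie in the ring plane, leaving one electron in the p orbital; the boron has an empty p orbital); the conjugation is uninterrupted.
π-electron count: 4 × 2 = 8 from the double-bond units + 0 from the BH atom = 8.
A 4n π count (8, n = 2) in a planar conjugated ring means antiaromatic.

Antiaromatic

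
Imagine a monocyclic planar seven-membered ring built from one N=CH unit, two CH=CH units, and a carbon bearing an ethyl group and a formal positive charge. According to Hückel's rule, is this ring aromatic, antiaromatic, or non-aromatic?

Aromatic

All ring atoms are sp² and supply a p orbital to the ring (the double-bond atoms are sp², each contributing one p electron; each =N– nitrogen is pyridine-type (lone pair in the sp² plane, one electron in the p orbital); the carbocation has an empty p orbital); the conjugation is uninterrupted.
Adding the contributions, 3 × 2 = 6 from the double-bond units + 0 from the C(ethyl)(+) atom = 6.
6 = 4(1) + 2, which satisfies Hückel's 4n+2 rule.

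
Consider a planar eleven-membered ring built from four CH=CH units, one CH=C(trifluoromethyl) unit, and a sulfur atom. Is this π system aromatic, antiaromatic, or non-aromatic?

Antiaromatic

All ring atoms are sp² and supply a p orbital to the ring (the double-bond atoms are sp², each contributing one p electron; the sulfur donates one lone pair from its p orbital); the conjugation is uninterrupted.
Adding the contributions, 5 × 2 = 10 from the double-bond units + 2 from the S atom = 12.
A 4n π count (12, n = 3) in a planar conjugated ring means antiaromatic.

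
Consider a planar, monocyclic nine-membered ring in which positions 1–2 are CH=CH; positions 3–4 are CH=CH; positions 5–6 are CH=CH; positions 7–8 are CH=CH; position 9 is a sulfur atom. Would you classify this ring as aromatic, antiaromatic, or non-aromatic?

Check conjugation: each doubly-bonded ring atom is sp² with one p-orbital electron; the sulfur donates one lone pair from its p orbital — every position has a p orbital, so the cyclic π system is continuous.
Counting π electrons: 4 × 2 = 8 from the double-bond units + 2 from the S atom = 10.
Since 10 = 4·2 + 2, the ring meets the 4n+2 criterion.

Aromatic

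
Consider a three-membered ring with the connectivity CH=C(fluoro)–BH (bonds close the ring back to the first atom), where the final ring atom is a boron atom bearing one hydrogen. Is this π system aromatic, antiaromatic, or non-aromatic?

Aromatic

All ring atoms are sp² and supply a p orbital to the ring (each doubly-bonded ring atom is sp² with one p-orbital electron; the boron has an empty p orbital); the conjugation is uninterrupted.
Tallying contributions gives 1 × 2 = 2 from the double-bond unit + 0 from the BH atom = 2.
2 = 4(0) + 2, which satisfies Hückel's 4n+2 rule.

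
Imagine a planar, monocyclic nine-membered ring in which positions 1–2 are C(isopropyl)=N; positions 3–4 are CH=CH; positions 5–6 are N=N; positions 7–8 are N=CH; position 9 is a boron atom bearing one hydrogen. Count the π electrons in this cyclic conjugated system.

8

Check conjugation: every atom in a ring double bond is sp² and brings one electron to the p orbital; the doubly-bonded nitrogens are pyridine-type — their lone pairs lie in the ring plane, leaving one electron in the p orbital; the boron has an empty p orbital — every position has a p orbital, so the cyclic π system is continuous.
Counting π electrons: 4 × 2 = 8 from the double-bond units + 0 from the BH atom = 8.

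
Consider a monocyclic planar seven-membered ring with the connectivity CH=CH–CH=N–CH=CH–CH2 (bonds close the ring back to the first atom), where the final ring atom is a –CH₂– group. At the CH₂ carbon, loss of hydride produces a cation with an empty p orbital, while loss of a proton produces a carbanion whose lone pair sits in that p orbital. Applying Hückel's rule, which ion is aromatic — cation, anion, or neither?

Once that carbon is sp², every ring atom has a p orbital and both ions are fully conjugated.
Cation: 3 × 2 + 0 = 6 π electrons → 4(1)+2, aromatic.
Anion: 3 × 2 + 2 = 8 π electrons → 4(2), antiaromatic.

The cation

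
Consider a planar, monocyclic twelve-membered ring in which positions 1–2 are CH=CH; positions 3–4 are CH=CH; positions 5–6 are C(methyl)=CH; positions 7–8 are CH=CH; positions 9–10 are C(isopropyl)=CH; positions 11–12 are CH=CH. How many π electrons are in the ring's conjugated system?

The p orbitals form a continuous loop: the double-bond atoms are sp², each contributing one p electron. The ring is fully conjugated.
Adding the contributions, 6 × 2 = 12 from the 6 double-bond units.

12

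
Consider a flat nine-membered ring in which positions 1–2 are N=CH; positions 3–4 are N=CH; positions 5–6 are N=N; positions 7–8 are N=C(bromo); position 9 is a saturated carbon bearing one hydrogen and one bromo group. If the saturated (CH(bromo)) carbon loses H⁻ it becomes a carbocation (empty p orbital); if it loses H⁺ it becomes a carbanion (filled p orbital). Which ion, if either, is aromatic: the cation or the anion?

Once that carbon is sp², every ring atom has a p orbital and both ions are fully conjugated.
Cation: 4 × 2 + 0 = 8 π electrons → 4(2), antiaromatic.
Anion: 4 × 2 + 2 = 10 π electrons → 4(2)+2, aromatic.

The anion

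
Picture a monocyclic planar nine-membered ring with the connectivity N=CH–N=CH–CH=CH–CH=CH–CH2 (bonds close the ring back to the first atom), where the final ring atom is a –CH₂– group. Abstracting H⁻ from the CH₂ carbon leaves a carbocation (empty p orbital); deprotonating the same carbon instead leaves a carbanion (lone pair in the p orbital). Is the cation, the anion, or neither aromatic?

The anion

Once that carbon is sp², every ring atom has a p orbital and both ions are fully conjugated.
Cation: 4 × 2 + 0 = 8 π electrons → 4(2), antiaromatic.
Anion: 4 × 2 + 2 = 10 π electrons → 4(2)+2, aromatic.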